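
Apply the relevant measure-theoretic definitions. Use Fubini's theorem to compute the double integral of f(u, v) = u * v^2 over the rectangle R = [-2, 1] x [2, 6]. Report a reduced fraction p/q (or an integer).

f(u, v) is a tensor product of a function of u and a function of v, and both factors are bounded continuous (hence Lebesgue integrable) on the rectangle, so Fubini's theorem applies:
  integral_R f d(m x m) = (integral_a1^b1 u du) * (integral_a2^b2 v^2 dv).
Inner integral in u: integral_{-2}^{1} u du = (1^2 - (-2)^2)/2
  = -3/2.
Inner integral in v: integral_{2}^{6} v^2 dv = (6^3 - 2^3)/3
  = 208/3.
Product: (-3/2) * (208/3) = -104.

-104


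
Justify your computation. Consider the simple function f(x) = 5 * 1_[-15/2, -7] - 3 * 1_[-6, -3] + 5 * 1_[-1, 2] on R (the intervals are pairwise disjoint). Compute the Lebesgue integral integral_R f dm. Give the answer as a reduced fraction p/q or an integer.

For a simple function f = sum_i c_i * 1_{A_i} with disjoint A_i,
  integral f dm = sum_i c_i * m(A_i).
Lengths of the A_i:
  m(A_1) = -7 - (-15/2) = 1/2.
  m(A_2) = -3 - (-6) = 3.
  m(A_3) = 2 - (-1) = 3.
Contributions c_i * m(A_i):
  (5) * (1/2) = 5/2.
  (-3) * (3) = -9.
  (5) * (3) = 15.
Total: 5/2 - 9 + 15 = 17/2.

17/2


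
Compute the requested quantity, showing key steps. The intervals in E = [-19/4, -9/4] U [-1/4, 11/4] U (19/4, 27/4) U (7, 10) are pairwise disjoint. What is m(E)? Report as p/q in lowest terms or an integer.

For pairwise disjoint intervals, m(union_i I_i) = sum_i m(I_i),
and m is invariant under swapping open/closed endpoints (single points have measure 0).
So m(E) = sum_i (b_i - a_i).
  I_1 has length -9/4 - (-19/4) = 5/2.
  I_2 has length 11/4 - (-1/4) = 3.
  I_3 has length 27/4 - 19/4 = 2.
  I_4 has length 10 - 7 = 3.
Summing:
  m(E) = 5/2 + 3 + 2 + 3 = 21/2.

21/2


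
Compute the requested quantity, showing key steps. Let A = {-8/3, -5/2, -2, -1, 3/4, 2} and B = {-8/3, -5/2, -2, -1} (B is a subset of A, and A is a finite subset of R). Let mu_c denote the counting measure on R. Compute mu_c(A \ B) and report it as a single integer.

Counting measure assigns mu_c(E) = |E| (number of elements) when E is finite. For B subset A, A \ B is the set of elements of A not in B, so |A \ B| = |A| - |B|.
|A| = 6, |B| = 4, so mu_c(A \ B) = 6 - 4 = 2.

2


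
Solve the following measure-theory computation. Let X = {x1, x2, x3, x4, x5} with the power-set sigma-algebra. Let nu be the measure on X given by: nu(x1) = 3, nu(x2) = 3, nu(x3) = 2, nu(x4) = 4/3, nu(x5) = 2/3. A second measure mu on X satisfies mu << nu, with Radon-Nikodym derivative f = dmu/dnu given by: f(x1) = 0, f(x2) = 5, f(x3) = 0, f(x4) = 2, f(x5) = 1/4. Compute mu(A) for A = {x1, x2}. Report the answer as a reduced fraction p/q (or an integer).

By the defining property of the Radon-Nikodym derivative, for every measurable set A,
  mu(A) = integral_A f dnu.
Since nu is a discrete measure concentrated on the atoms of X, the integral over A reduces to the sum
  mu(A) = sum_{x in A} f(x) * nu({x}).
Computing each term:
  x1: f(x1) * nu(x1) = 0 * 3 = 0.
  x2: f(x2) * nu(x2) = 5 * 3 = 15.
Summing: mu(A) = 0 + 15 = 15.

15


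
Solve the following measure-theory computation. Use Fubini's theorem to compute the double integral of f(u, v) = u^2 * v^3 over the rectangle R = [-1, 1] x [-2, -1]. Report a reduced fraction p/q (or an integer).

f(u, v) is a tensor product of a function of u and a function of v, and both factors are bounded continuous (hence Lebesgue integrable) on the rectangle, so Fubini's theorem applies:
  integral_R f d(m x m) = (integral_a1^b1 u^2 du) * (integral_a2^b2 v^3 dv).
Inner integral in u: integral_{-1}^{1} u^2 du = (1^3 - (-1)^3)/3
  = 2/3.
Inner integral in v: integral_{-2}^{-1} v^3 dv = ((-1)^4 - (-2)^4)/4
  = -15/4.
Product: (2/3) * (-15/4) = -5/2.

-5/2


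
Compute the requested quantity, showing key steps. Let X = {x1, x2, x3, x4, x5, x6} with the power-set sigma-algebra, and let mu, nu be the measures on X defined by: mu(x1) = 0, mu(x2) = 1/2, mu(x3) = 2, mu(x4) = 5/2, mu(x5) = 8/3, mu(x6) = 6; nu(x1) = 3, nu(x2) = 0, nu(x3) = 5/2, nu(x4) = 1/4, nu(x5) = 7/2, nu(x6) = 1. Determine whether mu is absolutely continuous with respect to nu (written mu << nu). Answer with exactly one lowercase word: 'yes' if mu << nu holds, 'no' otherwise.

mu << nu means: every nu-null measurable set is also mu-null; equivalently, for every atom x, if nu({x}) = 0 then mu({x}) = 0.
Checking each atom:
  x1: nu = 3 > 0 -> no constraint.
  x2: nu = 0, mu = 1/2 > 0 -> violates mu << nu.
  x3: nu = 5/2 > 0 -> no constraint.
  x4: nu = 1/4 > 0 -> no constraint.
  x5: nu = 7/2 > 0 -> no constraint.
  x6: nu = 1 > 0 -> no constraint.
The atom(s) x2 violate the condition (nu = 0 but mu > 0). Therefore mu is NOT absolutely continuous w.r.t. nu.

no


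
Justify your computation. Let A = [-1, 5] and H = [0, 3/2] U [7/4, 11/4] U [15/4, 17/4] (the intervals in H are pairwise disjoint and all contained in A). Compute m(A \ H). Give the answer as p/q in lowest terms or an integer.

The ambient interval has length m(A) = 5 - (-1) = 6.
Since the holes are disjoint and sit inside A, by finite additivity
  m(H) = sum_i (b_i - a_i), and m(A \ H) = m(A) - m(H).
Computing the hole measures:
  m(H_1) = 3/2 - 0 = 3/2.
  m(H_2) = 11/4 - 7/4 = 1.
  m(H_3) = 17/4 - 15/4 = 1/2.
Summed: m(H) = 3/2 + 1 + 1/2 = 3.
So m(A \ H) = 6 - 3 = 3.

3


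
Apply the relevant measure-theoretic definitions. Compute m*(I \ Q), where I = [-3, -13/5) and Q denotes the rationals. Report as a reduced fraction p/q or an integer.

The interval I = [-3, -13/5) has m(I) = -13/5 - (-3) = 2/5 (endpoints are measure-zero, so open/closed/half-open agree). Write I = (I cap Q) u (I \ Q). The rationals in I are countable, so m*(I cap Q) = 0 (cover each rational by intervals whose total length is arbitrarily small). By countable subadditivity m*(I) <= m*(I cap Q) + m*(I \ Q), hence m*(I \ Q) >= m(I) = 2/5. The reverse inequality m*(I \ Q) <= m*(I) = 2/5 is trivial since (I \ Q) is a subset of I. Therefore m*(I \ Q) = 2/5.

2/5


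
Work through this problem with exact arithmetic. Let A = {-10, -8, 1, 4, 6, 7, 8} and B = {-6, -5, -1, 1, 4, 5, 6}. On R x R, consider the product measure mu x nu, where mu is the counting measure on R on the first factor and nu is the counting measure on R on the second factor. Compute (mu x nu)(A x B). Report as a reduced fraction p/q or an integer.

For a measurable rectangle A x B, the product measure satisfies
  (mu x nu)(A x B) = mu(A) * nu(B).
  mu(A) = 7.
  nu(B) = 7.
  (mu x nu)(A x B) = 7 * 7 = 49.

49


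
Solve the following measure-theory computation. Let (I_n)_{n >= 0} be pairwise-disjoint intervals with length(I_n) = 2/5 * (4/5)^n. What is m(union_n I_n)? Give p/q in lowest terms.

By countable additivity of the Lebesgue measure on pairwise disjoint measurable sets,
  m(union_{n >= 0} I_n) = sum_{n >= 0} m(I_n) = sum_{n >= 0} a * r^n,
  with a = 2/5 and r = 4/5.
Since 0 < r = 4/5 < 1, the geometric series converges:
  sum_{n >= 0} a * r^n = a / (1 - r).
  = 2/5 / (1 - 4/5)
  = 2/5 / (1/5)
  = 2.

2


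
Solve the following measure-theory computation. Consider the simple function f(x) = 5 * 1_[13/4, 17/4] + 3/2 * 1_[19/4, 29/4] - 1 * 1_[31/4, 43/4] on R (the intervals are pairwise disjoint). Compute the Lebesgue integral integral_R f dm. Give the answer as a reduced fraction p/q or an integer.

For a simple function f = sum_i c_i * 1_{A_i} with disjoint A_i,
  integral f dm = sum_i c_i * m(A_i).
Lengths of the A_i:
  m(A_1) = 17/4 - 13/4 = 1.
  m(A_2) = 29/4 - 19/4 = 5/2.
  m(A_3) = 43/4 - 31/4 = 3.
Contributions c_i * m(A_i):
  (5) * (1) = 5.
  (3/2) * (5/2) = 15/4.
  (-1) * (3) = -3.
Total: 5 + 15/4 - 3 = 23/4.

23/4


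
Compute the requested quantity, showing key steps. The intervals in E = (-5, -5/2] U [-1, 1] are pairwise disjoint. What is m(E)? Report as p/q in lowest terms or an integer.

For pairwise disjoint intervals, m(union_i I_i) = sum_i m(I_i),
and m is invariant under swapping open/closed endpoints (single points have measure 0).
So m(E) = sum_i (b_i - a_i).
  I_1 has length -5/2 - (-5) = 5/2.
  I_2 has length 1 - (-1) = 2.
Summing:
  m(E) = 5/2 + 2 = 9/2.

9/2


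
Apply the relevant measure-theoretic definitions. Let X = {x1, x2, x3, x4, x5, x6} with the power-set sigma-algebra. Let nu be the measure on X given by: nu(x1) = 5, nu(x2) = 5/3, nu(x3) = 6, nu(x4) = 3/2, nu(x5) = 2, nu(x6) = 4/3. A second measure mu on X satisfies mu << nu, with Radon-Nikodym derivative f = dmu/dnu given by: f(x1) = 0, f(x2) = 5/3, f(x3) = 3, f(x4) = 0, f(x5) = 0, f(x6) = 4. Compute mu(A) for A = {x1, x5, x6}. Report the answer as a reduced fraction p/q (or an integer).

By the defining property of the Radon-Nikodym derivative, for every measurable set A,
  mu(A) = integral_A f dnu.
Since nu is a discrete measure concentrated on the atoms of X, the integral over A reduces to the sum
  mu(A) = sum_{x in A} f(x) * nu({x}).
Computing each term:
  x1: f(x1) * nu(x1) = 0 * 5 = 0.
  x5: f(x5) * nu(x5) = 0 * 2 = 0.
  x6: f(x6) * nu(x6) = 4 * 4/3 = 16/3.
Summing: mu(A) = 0 + 0 + 16/3 = 16/3.

16/3


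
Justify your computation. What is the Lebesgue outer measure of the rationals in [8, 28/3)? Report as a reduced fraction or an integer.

The set Q cap [8, 28/3) is countable (a subset of the countable set Q). Lebesgue outer measure of any countable set is 0: each singleton {q} has m*({q}) = 0, and by countable subadditivity m*(union_k {q_k}) <= sum_k m*({q_k}) = sum_k 0 = 0. The reverse inequality m*(E) >= 0 is automatic. So m*(Q cap [8, 28/3)) = 0.

0


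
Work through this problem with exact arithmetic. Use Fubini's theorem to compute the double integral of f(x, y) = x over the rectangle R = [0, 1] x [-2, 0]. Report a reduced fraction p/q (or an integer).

f(x, y) is a tensor product of a function of x and a function of y, and both factors are bounded continuous (hence Lebesgue integrable) on the rectangle, so Fubini's theorem applies:
  integral_R f d(m x m) = (integral_a1^b1 x dx) * (integral_a2^b2 1 dy).
Inner integral in x: integral_{0}^{1} x dx = (1^2 - 0^2)/2
  = 1/2.
Inner integral in y: integral_{-2}^{0} 1 dy = (0^1 - (-2)^1)/1
  = 2.
Product: (1/2) * (2) = 1.

1


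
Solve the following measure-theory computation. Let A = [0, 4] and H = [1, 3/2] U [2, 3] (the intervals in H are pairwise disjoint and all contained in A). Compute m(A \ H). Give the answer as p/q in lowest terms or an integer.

The ambient interval has length m(A) = 4 - 0 = 4.
Since the holes are disjoint and sit inside A, by finite additivity
  m(H) = sum_i (b_i - a_i), and m(A \ H) = m(A) - m(H).
Computing the hole measures:
  m(H_1) = 3/2 - 1 = 1/2.
  m(H_2) = 3 - 2 = 1.
Summed: m(H) = 1/2 + 1 = 3/2.
So m(A \ H) = 4 - 3/2 = 5/2.

5/2


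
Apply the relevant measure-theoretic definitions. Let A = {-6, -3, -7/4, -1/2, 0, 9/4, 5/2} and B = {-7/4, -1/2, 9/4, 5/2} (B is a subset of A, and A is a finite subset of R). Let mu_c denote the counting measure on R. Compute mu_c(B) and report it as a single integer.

Counting measure assigns mu_c(E) = |E| (number of elements) when E is finite.
B has 4 element(s), so mu_c(B) = 4.

4


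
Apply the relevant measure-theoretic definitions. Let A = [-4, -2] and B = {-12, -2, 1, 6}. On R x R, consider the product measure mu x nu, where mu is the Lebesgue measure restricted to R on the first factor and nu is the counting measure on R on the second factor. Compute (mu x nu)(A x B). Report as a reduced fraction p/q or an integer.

For a measurable rectangle A x B, the product measure satisfies
  (mu x nu)(A x B) = mu(A) * nu(B).
  mu(A) = 2.
  nu(B) = 4.
  (mu x nu)(A x B) = 2 * 4 = 8.

8


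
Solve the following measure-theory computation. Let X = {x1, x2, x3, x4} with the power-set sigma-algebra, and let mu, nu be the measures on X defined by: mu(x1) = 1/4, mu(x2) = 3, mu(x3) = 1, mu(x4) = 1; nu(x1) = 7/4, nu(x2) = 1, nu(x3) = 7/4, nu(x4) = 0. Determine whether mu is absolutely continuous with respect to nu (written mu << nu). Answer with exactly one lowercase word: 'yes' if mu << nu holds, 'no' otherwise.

mu << nu means: every nu-null measurable set is also mu-null; equivalently, for every atom x, if nu({x}) = 0 then mu({x}) = 0.
Checking each atom:
  x1: nu = 7/4 > 0 -> no constraint.
  x2: nu = 1 > 0 -> no constraint.
  x3: nu = 7/4 > 0 -> no constraint.
  x4: nu = 0, mu = 1 > 0 -> violates mu << nu.
The atom(s) x4 violate the condition (nu = 0 but mu > 0). Therefore mu is NOT absolutely continuous w.r.t. nu.

no


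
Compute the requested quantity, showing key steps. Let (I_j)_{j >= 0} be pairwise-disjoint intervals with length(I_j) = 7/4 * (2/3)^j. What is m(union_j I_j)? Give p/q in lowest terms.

By countable additivity of the Lebesgue measure on pairwise disjoint measurable sets,
  m(union_{j >= 0} I_j) = sum_{j >= 0} m(I_j) = sum_{j >= 0} a * r^j,
  with a = 7/4 and r = 2/3.
Since 0 < r = 2/3 < 1, the geometric series converges:
  sum_{j >= 0} a * r^j = a / (1 - r).
  = 7/4 / (1 - 2/3)
  = 7/4 / (1/3)
  = 21/4.

21/4


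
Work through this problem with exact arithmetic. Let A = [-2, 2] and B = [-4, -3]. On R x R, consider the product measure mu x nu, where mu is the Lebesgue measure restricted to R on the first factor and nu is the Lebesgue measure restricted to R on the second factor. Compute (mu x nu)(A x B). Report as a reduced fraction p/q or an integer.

For a measurable rectangle A x B, the product measure satisfies
  (mu x nu)(A x B) = mu(A) * nu(B).
  mu(A) = 4.
  nu(B) = 1.
  (mu x nu)(A x B) = 4 * 1 = 4.

4


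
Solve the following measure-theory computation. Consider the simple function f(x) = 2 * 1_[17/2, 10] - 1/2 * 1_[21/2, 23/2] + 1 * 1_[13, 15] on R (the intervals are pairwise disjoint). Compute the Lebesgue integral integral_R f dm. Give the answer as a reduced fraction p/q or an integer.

For a simple function f = sum_i c_i * 1_{A_i} with disjoint A_i,
  integral f dm = sum_i c_i * m(A_i).
Lengths of the A_i:
  m(A_1) = 10 - 17/2 = 3/2.
  m(A_2) = 23/2 - 21/2 = 1.
  m(A_3) = 15 - 13 = 2.
Contributions c_i * m(A_i):
  (2) * (3/2) = 3.
  (-1/2) * (1) = -1/2.
  (1) * (2) = 2.
Total: 3 - 1/2 + 2 = 9/2.

9/2


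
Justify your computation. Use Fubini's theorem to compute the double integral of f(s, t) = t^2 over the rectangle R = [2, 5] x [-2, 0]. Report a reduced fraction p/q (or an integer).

f(s, t) is a tensor product of a function of s and a function of t, and both factors are bounded continuous (hence Lebesgue integrable) on the rectangle, so Fubini's theorem applies:
  integral_R f d(m x m) = (integral_a1^b1 1 ds) * (integral_a2^b2 t^2 dt).
Inner integral in s: integral_{2}^{5} 1 ds = (5^1 - 2^1)/1
  = 3.
Inner integral in t: integral_{-2}^{0} t^2 dt = (0^3 - (-2)^3)/3
  = 8/3.
Product: (3) * (8/3) = 8.

8


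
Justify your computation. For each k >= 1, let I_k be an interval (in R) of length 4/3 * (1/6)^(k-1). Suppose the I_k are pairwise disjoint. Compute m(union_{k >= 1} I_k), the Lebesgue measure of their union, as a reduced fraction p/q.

By countable additivity of the Lebesgue measure on pairwise disjoint measurable sets,
  m(union_{k >= 1} I_k) = sum_{k >= 1} m(I_k) = sum_{k >= 1} a * r^(k-1),
  with a = 4/3 and r = 1/6.
Since 0 < r = 1/6 < 1, the geometric series converges:
  sum_{k >= 1} a * r^(k-1) = a / (1 - r).
  = 4/3 / (1 - 1/6)
  = 4/3 / (5/6)
  = 8/5.

8/5


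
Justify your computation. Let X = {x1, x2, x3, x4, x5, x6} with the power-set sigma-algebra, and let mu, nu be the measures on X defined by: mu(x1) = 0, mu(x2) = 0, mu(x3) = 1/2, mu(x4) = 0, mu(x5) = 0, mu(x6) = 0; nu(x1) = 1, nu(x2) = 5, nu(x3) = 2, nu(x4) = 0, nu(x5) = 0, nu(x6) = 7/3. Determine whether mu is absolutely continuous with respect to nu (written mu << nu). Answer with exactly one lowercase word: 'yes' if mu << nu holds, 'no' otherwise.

mu << nu means: every nu-null measurable set is also mu-null; equivalently, for every atom x, if nu({x}) = 0 then mu({x}) = 0.
Checking each atom:
  x1: nu = 1 > 0 -> no constraint.
  x2: nu = 5 > 0 -> no constraint.
  x3: nu = 2 > 0 -> no constraint.
  x4: nu = 0, mu = 0 -> consistent with mu << nu.
  x5: nu = 0, mu = 0 -> consistent with mu << nu.
  x6: nu = 7/3 > 0 -> no constraint.
No atom violates the condition. Therefore mu << nu.

yes


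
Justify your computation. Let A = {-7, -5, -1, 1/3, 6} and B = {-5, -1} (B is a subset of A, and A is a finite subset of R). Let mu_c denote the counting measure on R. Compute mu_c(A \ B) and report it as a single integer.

Counting measure assigns mu_c(E) = |E| (number of elements) when E is finite. For B subset A, A \ B is the set of elements of A not in B, so |A \ B| = |A| - |B|.
|A| = 5, |B| = 2, so mu_c(A \ B) = 5 - 2 = 3.

3


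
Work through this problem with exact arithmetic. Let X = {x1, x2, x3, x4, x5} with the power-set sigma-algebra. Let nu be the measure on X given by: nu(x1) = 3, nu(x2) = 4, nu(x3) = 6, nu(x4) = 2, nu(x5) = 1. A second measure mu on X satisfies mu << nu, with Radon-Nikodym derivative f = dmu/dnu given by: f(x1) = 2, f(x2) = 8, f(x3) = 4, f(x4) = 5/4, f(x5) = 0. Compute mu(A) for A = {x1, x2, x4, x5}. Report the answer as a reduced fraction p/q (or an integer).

By the defining property of the Radon-Nikodym derivative, for every measurable set A,
  mu(A) = integral_A f dnu.
Since nu is a discrete measure concentrated on the atoms of X, the integral over A reduces to the sum
  mu(A) = sum_{x in A} f(x) * nu({x}).
Computing each term:
  x1: f(x1) * nu(x1) = 2 * 3 = 6.
  x2: f(x2) * nu(x2) = 8 * 4 = 32.
  x4: f(x4) * nu(x4) = 5/4 * 2 = 5/2.
  x5: f(x5) * nu(x5) = 0 * 1 = 0.
Summing: mu(A) = 6 + 32 + 5/2 + 0 = 81/2.

81/2


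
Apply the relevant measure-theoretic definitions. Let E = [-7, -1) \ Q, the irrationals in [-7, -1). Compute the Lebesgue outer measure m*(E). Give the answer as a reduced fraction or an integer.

The interval I = [-7, -1) has m(I) = -1 - (-7) = 6 (endpoints are measure-zero, so open/closed/half-open agree). Write I = (I cap Q) u (I \ Q). The rationals in I are countable, so m*(I cap Q) = 0 (cover each rational by intervals whose total length is arbitrarily small). By countable subadditivity m*(I) <= m*(I cap Q) + m*(I \ Q), hence m*(I \ Q) >= m(I) = 6. The reverse inequality m*(I \ Q) <= m*(I) = 6 is trivial since (I \ Q) is a subset of I. Therefore m*(I \ Q) = 6.

6


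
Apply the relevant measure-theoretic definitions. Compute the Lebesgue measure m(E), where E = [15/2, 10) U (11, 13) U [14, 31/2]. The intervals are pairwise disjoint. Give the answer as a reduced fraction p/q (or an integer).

For pairwise disjoint intervals, m(union_i I_i) = sum_i m(I_i),
and m is invariant under swapping open/closed endpoints (single points have measure 0).
So m(E) = sum_i (b_i - a_i).
  I_1 has length 10 - 15/2 = 5/2.
  I_2 has length 13 - 11 = 2.
  I_3 has length 31/2 - 14 = 3/2.
Summing:
  m(E) = 5/2 + 2 + 3/2 = 6.

6


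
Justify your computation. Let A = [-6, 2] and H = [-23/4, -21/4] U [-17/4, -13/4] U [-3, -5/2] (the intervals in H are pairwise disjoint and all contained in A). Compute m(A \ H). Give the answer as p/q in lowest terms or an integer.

The ambient interval has length m(A) = 2 - (-6) = 8.
Since the holes are disjoint and sit inside A, by finite additivity
  m(H) = sum_i (b_i - a_i), and m(A \ H) = m(A) - m(H).
Computing the hole measures:
  m(H_1) = -21/4 - (-23/4) = 1/2.
  m(H_2) = -13/4 - (-17/4) = 1.
  m(H_3) = -5/2 - (-3) = 1/2.
Summed: m(H) = 1/2 + 1 + 1/2 = 2.
So m(A \ H) = 8 - 2 = 6.

6


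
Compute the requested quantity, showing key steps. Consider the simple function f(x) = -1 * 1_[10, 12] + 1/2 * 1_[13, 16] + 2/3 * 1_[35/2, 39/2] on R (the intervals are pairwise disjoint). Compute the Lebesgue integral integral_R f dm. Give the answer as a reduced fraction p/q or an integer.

For a simple function f = sum_i c_i * 1_{A_i} with disjoint A_i,
  integral f dm = sum_i c_i * m(A_i).
Lengths of the A_i:
  m(A_1) = 12 - 10 = 2.
  m(A_2) = 16 - 13 = 3.
  m(A_3) = 39/2 - 35/2 = 2.
Contributions c_i * m(A_i):
  (-1) * (2) = -2.
  (1/2) * (3) = 3/2.
  (2/3) * (2) = 4/3.
Total: -2 + 3/2 + 4/3 = 5/6.

5/6


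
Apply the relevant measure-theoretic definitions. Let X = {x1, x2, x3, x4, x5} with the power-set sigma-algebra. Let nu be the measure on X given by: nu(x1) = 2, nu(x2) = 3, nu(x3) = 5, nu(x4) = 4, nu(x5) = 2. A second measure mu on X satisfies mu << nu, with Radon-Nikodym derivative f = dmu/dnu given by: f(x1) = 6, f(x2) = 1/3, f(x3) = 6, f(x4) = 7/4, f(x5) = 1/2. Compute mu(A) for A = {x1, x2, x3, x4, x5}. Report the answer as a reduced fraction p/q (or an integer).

By the defining property of the Radon-Nikodym derivative, for every measurable set A,
  mu(A) = integral_A f dnu.
Since nu is a discrete measure concentrated on the atoms of X, the integral over A reduces to the sum
  mu(A) = sum_{x in A} f(x) * nu({x}).
Computing each term:
  x1: f(x1) * nu(x1) = 6 * 2 = 12.
  x2: f(x2) * nu(x2) = 1/3 * 3 = 1.
  x3: f(x3) * nu(x3) = 6 * 5 = 30.
  x4: f(x4) * nu(x4) = 7/4 * 4 = 7.
  x5: f(x5) * nu(x5) = 1/2 * 2 = 1.
Summing: mu(A) = 12 + 1 + 30 + 7 + 1 = 51.

51


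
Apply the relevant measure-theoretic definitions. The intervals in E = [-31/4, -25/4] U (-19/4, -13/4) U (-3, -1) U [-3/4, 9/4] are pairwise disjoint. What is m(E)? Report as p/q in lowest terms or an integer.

For pairwise disjoint intervals, m(union_i I_i) = sum_i m(I_i),
and m is invariant under swapping open/closed endpoints (single points have measure 0).
So m(E) = sum_i (b_i - a_i).
  I_1 has length -25/4 - (-31/4) = 3/2.
  I_2 has length -13/4 - (-19/4) = 3/2.
  I_3 has length -1 - (-3) = 2.
  I_4 has length 9/4 - (-3/4) = 3.
Summing:
  m(E) = 3/2 + 3/2 + 2 + 3 = 8.

8


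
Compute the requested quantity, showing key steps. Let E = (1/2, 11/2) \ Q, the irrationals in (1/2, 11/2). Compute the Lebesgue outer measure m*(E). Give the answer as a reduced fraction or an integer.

The interval I = (1/2, 11/2) has m(I) = 11/2 - 1/2 = 5 (endpoints are measure-zero, so open/closed/half-open agree). Write I = (I cap Q) u (I \ Q). The rationals in I are countable, so m*(I cap Q) = 0 (cover each rational by intervals whose total length is arbitrarily small). By countable subadditivity m*(I) <= m*(I cap Q) + m*(I \ Q), hence m*(I \ Q) >= m(I) = 5. The reverse inequality m*(I \ Q) <= m*(I) = 5 is trivial since (I \ Q) is a subset of I. Therefore m*(I \ Q) = 5.

5


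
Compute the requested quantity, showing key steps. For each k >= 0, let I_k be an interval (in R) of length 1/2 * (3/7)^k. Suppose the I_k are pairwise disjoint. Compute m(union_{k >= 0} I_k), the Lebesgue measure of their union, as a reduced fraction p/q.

By countable additivity of the Lebesgue measure on pairwise disjoint measurable sets,
  m(union_{k >= 0} I_k) = sum_{k >= 0} m(I_k) = sum_{k >= 0} a * r^k,
  with a = 1/2 and r = 3/7.
Since 0 < r = 3/7 < 1, the geometric series converges:
  sum_{k >= 0} a * r^k = a / (1 - r).
  = 1/2 / (1 - 3/7)
  = 1/2 / (4/7)
  = 7/8.

7/8


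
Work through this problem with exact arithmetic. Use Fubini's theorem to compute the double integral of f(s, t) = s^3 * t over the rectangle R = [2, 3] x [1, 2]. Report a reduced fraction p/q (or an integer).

f(s, t) is a tensor product of a function of s and a function of t, and both factors are bounded continuous (hence Lebesgue integrable) on the rectangle, so Fubini's theorem applies:
  integral_R f d(m x m) = (integral_a1^b1 s^3 ds) * (integral_a2^b2 t dt).
Inner integral in s: integral_{2}^{3} s^3 ds = (3^4 - 2^4)/4
  = 65/4.
Inner integral in t: integral_{1}^{2} t dt = (2^2 - 1^2)/2
  = 3/2.
Product: (65/4) * (3/2) = 195/8.

195/8


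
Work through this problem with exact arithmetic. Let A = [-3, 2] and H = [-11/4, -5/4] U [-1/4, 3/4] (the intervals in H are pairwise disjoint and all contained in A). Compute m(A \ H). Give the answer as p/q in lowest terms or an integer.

The ambient interval has length m(A) = 2 - (-3) = 5.
Since the holes are disjoint and sit inside A, by finite additivity
  m(H) = sum_i (b_i - a_i), and m(A \ H) = m(A) - m(H).
Computing the hole measures:
  m(H_1) = -5/4 - (-11/4) = 3/2.
  m(H_2) = 3/4 - (-1/4) = 1.
Summed: m(H) = 3/2 + 1 = 5/2.
So m(A \ H) = 5 - 5/2 = 5/2.

5/2


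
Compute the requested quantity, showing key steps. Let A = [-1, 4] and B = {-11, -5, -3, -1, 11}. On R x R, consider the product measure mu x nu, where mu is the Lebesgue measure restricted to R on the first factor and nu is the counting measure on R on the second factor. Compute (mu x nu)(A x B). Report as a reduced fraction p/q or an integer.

For a measurable rectangle A x B, the product measure satisfies
  (mu x nu)(A x B) = mu(A) * nu(B).
  mu(A) = 5.
  nu(B) = 5.
  (mu x nu)(A x B) = 5 * 5 = 25.

25


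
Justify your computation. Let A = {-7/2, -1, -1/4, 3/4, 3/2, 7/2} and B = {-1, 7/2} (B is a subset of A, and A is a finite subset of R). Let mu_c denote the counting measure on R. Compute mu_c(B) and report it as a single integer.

Counting measure assigns mu_c(E) = |E| (number of elements) when E is finite.
B has 2 element(s), so mu_c(B) = 2.

2


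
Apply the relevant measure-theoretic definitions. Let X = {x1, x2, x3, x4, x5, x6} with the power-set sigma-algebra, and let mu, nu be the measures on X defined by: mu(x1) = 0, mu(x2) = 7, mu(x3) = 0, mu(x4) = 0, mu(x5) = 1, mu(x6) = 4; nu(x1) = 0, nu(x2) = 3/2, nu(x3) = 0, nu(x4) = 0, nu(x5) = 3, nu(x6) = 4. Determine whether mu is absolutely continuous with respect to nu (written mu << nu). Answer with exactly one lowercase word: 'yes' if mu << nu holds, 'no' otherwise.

mu << nu means: every nu-null measurable set is also mu-null; equivalently, for every atom x, if nu({x}) = 0 then mu({x}) = 0.
Checking each atom:
  x1: nu = 0, mu = 0 -> consistent with mu << nu.
  x2: nu = 3/2 > 0 -> no constraint.
  x3: nu = 0, mu = 0 -> consistent with mu << nu.
  x4: nu = 0, mu = 0 -> consistent with mu << nu.
  x5: nu = 3 > 0 -> no constraint.
  x6: nu = 4 > 0 -> no constraint.
No atom violates the condition. Therefore mu << nu.

yes


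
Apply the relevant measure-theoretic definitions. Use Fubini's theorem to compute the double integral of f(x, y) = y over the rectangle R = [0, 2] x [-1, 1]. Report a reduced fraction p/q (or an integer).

f(x, y) is a tensor product of a function of x and a function of y, and both factors are bounded continuous (hence Lebesgue integrable) on the rectangle, so Fubini's theorem applies:
  integral_R f d(m x m) = (integral_a1^b1 1 dx) * (integral_a2^b2 y dy).
Inner integral in x: integral_{0}^{2} 1 dx = (2^1 - 0^1)/1
  = 2.
Inner integral in y: integral_{-1}^{1} y dy = (1^2 - (-1)^2)/2
  = 0.
Product: (2) * (0) = 0.

0


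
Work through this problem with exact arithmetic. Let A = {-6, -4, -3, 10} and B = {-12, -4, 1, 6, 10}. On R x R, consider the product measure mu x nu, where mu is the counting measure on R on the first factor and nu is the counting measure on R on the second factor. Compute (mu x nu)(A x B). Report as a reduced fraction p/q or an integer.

For a measurable rectangle A x B, the product measure satisfies
  (mu x nu)(A x B) = mu(A) * nu(B).
  mu(A) = 4.
  nu(B) = 5.
  (mu x nu)(A x B) = 4 * 5 = 20.

20


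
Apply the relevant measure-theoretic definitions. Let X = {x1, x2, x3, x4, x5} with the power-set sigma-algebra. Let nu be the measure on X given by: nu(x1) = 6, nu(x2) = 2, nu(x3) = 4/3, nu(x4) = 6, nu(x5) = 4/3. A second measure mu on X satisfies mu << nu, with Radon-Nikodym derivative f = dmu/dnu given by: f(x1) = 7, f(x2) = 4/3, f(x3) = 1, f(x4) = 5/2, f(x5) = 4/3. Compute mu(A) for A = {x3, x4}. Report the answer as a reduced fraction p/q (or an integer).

By the defining property of the Radon-Nikodym derivative, for every measurable set A,
  mu(A) = integral_A f dnu.
Since nu is a discrete measure concentrated on the atoms of X, the integral over A reduces to the sum
  mu(A) = sum_{x in A} f(x) * nu({x}).
Computing each term:
  x3: f(x3) * nu(x3) = 1 * 4/3 = 4/3.
  x4: f(x4) * nu(x4) = 5/2 * 6 = 15.
Summing: mu(A) = 4/3 + 15 = 49/3.

49/3


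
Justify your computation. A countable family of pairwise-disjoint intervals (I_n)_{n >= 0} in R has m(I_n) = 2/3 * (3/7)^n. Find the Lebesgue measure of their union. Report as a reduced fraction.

By countable additivity of the Lebesgue measure on pairwise disjoint measurable sets,
  m(union_{n >= 0} I_n) = sum_{n >= 0} m(I_n) = sum_{n >= 0} a * r^n,
  with a = 2/3 and r = 3/7.
Since 0 < r = 3/7 < 1, the geometric series converges:
  sum_{n >= 0} a * r^n = a / (1 - r).
  = 2/3 / (1 - 3/7)
  = 2/3 / (4/7)
  = 7/6.

7/6


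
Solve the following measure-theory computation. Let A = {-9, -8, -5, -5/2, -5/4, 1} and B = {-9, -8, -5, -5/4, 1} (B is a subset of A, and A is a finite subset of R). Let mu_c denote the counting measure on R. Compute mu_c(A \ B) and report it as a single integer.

Counting measure assigns mu_c(E) = |E| (number of elements) when E is finite. For B subset A, A \ B is the set of elements of A not in B, so |A \ B| = |A| - |B|.
|A| = 6, |B| = 5, so mu_c(A \ B) = 6 - 5 = 1.

1


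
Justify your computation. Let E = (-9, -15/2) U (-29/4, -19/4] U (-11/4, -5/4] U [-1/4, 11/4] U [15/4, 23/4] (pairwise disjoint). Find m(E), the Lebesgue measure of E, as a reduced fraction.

For pairwise disjoint intervals, m(union_i I_i) = sum_i m(I_i),
and m is invariant under swapping open/closed endpoints (single points have measure 0).
So m(E) = sum_i (b_i - a_i).
  I_1 has length -15/2 - (-9) = 3/2.
  I_2 has length -19/4 - (-29/4) = 5/2.
  I_3 has length -5/4 - (-11/4) = 3/2.
  I_4 has length 11/4 - (-1/4) = 3.
  I_5 has length 23/4 - 15/4 = 2.
Summing:
  m(E) = 3/2 + 5/2 + 3/2 + 3 + 2 = 21/2.

21/2


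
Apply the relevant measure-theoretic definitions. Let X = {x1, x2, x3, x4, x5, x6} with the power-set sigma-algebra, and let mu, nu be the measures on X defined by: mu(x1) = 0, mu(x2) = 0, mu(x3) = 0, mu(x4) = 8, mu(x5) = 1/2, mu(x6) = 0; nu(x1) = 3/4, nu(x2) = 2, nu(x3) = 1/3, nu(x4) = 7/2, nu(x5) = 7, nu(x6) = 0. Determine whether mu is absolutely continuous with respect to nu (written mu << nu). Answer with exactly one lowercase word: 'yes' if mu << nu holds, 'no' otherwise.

mu << nu means: every nu-null measurable set is also mu-null; equivalently, for every atom x, if nu({x}) = 0 then mu({x}) = 0.
Checking each atom:
  x1: nu = 3/4 > 0 -> no constraint.
  x2: nu = 2 > 0 -> no constraint.
  x3: nu = 1/3 > 0 -> no constraint.
  x4: nu = 7/2 > 0 -> no constraint.
  x5: nu = 7 > 0 -> no constraint.
  x6: nu = 0, mu = 0 -> consistent with mu << nu.
No atom violates the condition. Therefore mu << nu.

yes


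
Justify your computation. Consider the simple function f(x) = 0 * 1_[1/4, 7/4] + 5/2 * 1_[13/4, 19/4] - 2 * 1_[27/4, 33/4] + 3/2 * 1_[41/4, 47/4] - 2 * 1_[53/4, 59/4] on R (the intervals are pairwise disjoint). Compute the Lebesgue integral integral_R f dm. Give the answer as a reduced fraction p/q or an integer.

For a simple function f = sum_i c_i * 1_{A_i} with disjoint A_i,
  integral f dm = sum_i c_i * m(A_i).
Lengths of the A_i:
  m(A_1) = 7/4 - 1/4 = 3/2.
  m(A_2) = 19/4 - 13/4 = 3/2.
  m(A_3) = 33/4 - 27/4 = 3/2.
  m(A_4) = 47/4 - 41/4 = 3/2.
  m(A_5) = 59/4 - 53/4 = 3/2.
Contributions c_i * m(A_i):
  (0) * (3/2) = 0.
  (5/2) * (3/2) = 15/4.
  (-2) * (3/2) = -3.
  (3/2) * (3/2) = 9/4.
  (-2) * (3/2) = -3.
Total: 0 + 15/4 - 3 + 9/4 - 3 = 0.

0


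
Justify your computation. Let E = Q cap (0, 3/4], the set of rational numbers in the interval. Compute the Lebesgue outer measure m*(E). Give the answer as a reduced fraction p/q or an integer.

E = Q cap (0, 3/4] is a subset of Q, which is countable. Enumerate Q = {q_1, q_2, ...}; for any eps > 0, cover q_k by the open interval (q_k - eps/2^(k+1), q_k + eps/2^(k+1)), of length eps/2^k. The total cover length is sum_{k>=1} eps/2^k = eps. Hence m*(E) <= m*(Q) <= eps for every eps > 0, and since outer measure is non-negative, m*(E) = 0.

0


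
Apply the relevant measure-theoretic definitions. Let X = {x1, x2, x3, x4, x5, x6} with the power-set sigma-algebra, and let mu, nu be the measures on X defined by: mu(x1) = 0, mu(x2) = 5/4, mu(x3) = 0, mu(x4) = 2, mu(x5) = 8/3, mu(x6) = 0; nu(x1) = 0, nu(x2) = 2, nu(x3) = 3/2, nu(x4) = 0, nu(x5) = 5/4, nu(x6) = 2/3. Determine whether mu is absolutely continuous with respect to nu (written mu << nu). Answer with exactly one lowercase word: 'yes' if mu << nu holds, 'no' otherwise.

mu << nu means: every nu-null measurable set is also mu-null; equivalently, for every atom x, if nu({x}) = 0 then mu({x}) = 0.
Checking each atom:
  x1: nu = 0, mu = 0 -> consistent with mu << nu.
  x2: nu = 2 > 0 -> no constraint.
  x3: nu = 3/2 > 0 -> no constraint.
  x4: nu = 0, mu = 2 > 0 -> violates mu << nu.
  x5: nu = 5/4 > 0 -> no constraint.
  x6: nu = 2/3 > 0 -> no constraint.
The atom(s) x4 violate the condition (nu = 0 but mu > 0). Therefore mu is NOT absolutely continuous w.r.t. nu.

no


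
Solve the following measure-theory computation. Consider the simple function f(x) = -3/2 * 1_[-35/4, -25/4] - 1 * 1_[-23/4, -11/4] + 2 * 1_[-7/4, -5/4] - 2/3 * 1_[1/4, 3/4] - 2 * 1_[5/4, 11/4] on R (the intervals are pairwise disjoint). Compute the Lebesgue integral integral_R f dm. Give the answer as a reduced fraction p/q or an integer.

For a simple function f = sum_i c_i * 1_{A_i} with disjoint A_i,
  integral f dm = sum_i c_i * m(A_i).
Lengths of the A_i:
  m(A_1) = -25/4 - (-35/4) = 5/2.
  m(A_2) = -11/4 - (-23/4) = 3.
  m(A_3) = -5/4 - (-7/4) = 1/2.
  m(A_4) = 3/4 - 1/4 = 1/2.
  m(A_5) = 11/4 - 5/4 = 3/2.
Contributions c_i * m(A_i):
  (-3/2) * (5/2) = -15/4.
  (-1) * (3) = -3.
  (2) * (1/2) = 1.
  (-2/3) * (1/2) = -1/3.
  (-2) * (3/2) = -3.
Total: -15/4 - 3 + 1 - 1/3 - 3 = -109/12.

-109/12


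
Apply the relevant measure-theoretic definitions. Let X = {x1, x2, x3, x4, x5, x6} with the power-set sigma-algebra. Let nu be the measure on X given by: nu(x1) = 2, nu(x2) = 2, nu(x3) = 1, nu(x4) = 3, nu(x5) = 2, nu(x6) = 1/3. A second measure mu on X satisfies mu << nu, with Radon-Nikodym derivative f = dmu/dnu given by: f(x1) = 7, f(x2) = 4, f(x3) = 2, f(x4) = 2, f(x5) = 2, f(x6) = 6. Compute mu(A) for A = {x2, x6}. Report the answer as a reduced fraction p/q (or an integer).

By the defining property of the Radon-Nikodym derivative, for every measurable set A,
  mu(A) = integral_A f dnu.
Since nu is a discrete measure concentrated on the atoms of X, the integral over A reduces to the sum
  mu(A) = sum_{x in A} f(x) * nu({x}).
Computing each term:
  x2: f(x2) * nu(x2) = 4 * 2 = 8.
  x6: f(x6) * nu(x6) = 6 * 1/3 = 2.
Summing: mu(A) = 8 + 2 = 10.

10


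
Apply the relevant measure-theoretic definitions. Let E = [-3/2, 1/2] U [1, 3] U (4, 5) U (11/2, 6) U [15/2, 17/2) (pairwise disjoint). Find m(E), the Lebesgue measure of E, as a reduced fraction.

For pairwise disjoint intervals, m(union_i I_i) = sum_i m(I_i),
and m is invariant under swapping open/closed endpoints (single points have measure 0).
So m(E) = sum_i (b_i - a_i).
  I_1 has length 1/2 - (-3/2) = 2.
  I_2 has length 3 - 1 = 2.
  I_3 has length 5 - 4 = 1.
  I_4 has length 6 - 11/2 = 1/2.
  I_5 has length 17/2 - 15/2 = 1.
Summing:
  m(E) = 2 + 2 + 1 + 1/2 + 1 = 13/2.

13/2


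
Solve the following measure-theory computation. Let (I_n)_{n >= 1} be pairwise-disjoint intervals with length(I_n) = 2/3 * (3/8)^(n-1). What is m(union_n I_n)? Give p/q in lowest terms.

By countable additivity of the Lebesgue measure on pairwise disjoint measurable sets,
  m(union_{n >= 1} I_n) = sum_{n >= 1} m(I_n) = sum_{n >= 1} a * r^(n-1),
  with a = 2/3 and r = 3/8.
Since 0 < r = 3/8 < 1, the geometric series converges:
  sum_{n >= 1} a * r^(n-1) = a / (1 - r).
  = 2/3 / (1 - 3/8)
  = 2/3 / (5/8)
  = 16/15.

16/15


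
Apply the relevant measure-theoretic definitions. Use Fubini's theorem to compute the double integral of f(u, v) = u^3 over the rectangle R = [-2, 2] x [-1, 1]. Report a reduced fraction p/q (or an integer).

f(u, v) is a tensor product of a function of u and a function of v, and both factors are bounded continuous (hence Lebesgue integrable) on the rectangle, so Fubini's theorem applies:
  integral_R f d(m x m) = (integral_a1^b1 u^3 du) * (integral_a2^b2 1 dv).
Inner integral in u: integral_{-2}^{2} u^3 du = (2^4 - (-2)^4)/4
  = 0.
Inner integral in v: integral_{-1}^{1} 1 dv = (1^1 - (-1)^1)/1
  = 2.
Product: (0) * (2) = 0.

0


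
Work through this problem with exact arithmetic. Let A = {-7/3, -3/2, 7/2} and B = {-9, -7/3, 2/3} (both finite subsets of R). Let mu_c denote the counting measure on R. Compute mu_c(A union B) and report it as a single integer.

Counting measure on a finite set equals cardinality. By inclusion-exclusion, |A union B| = |A| + |B| - |A cap B|.
|A| = 3, |B| = 3, |A cap B| = 1.
So mu_c(A union B) = 3 + 3 - 1 = 5.

5


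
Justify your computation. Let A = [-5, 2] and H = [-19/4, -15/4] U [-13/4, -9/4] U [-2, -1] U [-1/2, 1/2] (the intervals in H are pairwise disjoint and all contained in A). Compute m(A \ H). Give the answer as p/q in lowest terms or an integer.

The ambient interval has length m(A) = 2 - (-5) = 7.
Since the holes are disjoint and sit inside A, by finite additivity
  m(H) = sum_i (b_i - a_i), and m(A \ H) = m(A) - m(H).
Computing the hole measures:
  m(H_1) = -15/4 - (-19/4) = 1.
  m(H_2) = -9/4 - (-13/4) = 1.
  m(H_3) = -1 - (-2) = 1.
  m(H_4) = 1/2 - (-1/2) = 1.
Summed: m(H) = 1 + 1 + 1 + 1 = 4.
So m(A \ H) = 7 - 4 = 3.

3


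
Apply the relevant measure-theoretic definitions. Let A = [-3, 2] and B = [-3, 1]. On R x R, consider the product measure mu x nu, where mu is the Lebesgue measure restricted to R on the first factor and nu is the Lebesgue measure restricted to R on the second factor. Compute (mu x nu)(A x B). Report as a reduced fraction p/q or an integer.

For a measurable rectangle A x B, the product measure satisfies
  (mu x nu)(A x B) = mu(A) * nu(B).
  mu(A) = 5.
  nu(B) = 4.
  (mu x nu)(A x B) = 5 * 4 = 20.

20


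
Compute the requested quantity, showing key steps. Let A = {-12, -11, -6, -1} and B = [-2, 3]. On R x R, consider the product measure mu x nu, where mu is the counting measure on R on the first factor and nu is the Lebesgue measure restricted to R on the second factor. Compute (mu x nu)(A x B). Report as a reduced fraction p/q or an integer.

For a measurable rectangle A x B, the product measure satisfies
  (mu x nu)(A x B) = mu(A) * nu(B).
  mu(A) = 4.
  nu(B) = 5.
  (mu x nu)(A x B) = 4 * 5 = 20.

20


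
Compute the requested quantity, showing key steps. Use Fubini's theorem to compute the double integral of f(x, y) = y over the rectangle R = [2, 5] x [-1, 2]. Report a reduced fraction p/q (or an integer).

f(x, y) is a tensor product of a function of x and a function of y, and both factors are bounded continuous (hence Lebesgue integrable) on the rectangle, so Fubini's theorem applies:
  integral_R f d(m x m) = (integral_a1^b1 1 dx) * (integral_a2^b2 y dy).
Inner integral in x: integral_{2}^{5} 1 dx = (5^1 - 2^1)/1
  = 3.
Inner integral in y: integral_{-1}^{2} y dy = (2^2 - (-1)^2)/2
  = 3/2.
Product: (3) * (3/2) = 9/2.

9/2


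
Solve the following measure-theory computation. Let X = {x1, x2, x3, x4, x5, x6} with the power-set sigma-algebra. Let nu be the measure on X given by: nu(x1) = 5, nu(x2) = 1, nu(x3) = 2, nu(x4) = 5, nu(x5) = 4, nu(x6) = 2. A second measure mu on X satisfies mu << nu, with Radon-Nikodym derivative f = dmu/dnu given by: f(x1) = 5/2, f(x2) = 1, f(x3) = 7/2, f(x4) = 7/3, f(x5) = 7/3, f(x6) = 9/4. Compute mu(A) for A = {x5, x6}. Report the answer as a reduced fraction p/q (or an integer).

By the defining property of the Radon-Nikodym derivative, for every measurable set A,
  mu(A) = integral_A f dnu.
Since nu is a discrete measure concentrated on the atoms of X, the integral over A reduces to the sum
  mu(A) = sum_{x in A} f(x) * nu({x}).
Computing each term:
  x5: f(x5) * nu(x5) = 7/3 * 4 = 28/3.
  x6: f(x6) * nu(x6) = 9/4 * 2 = 9/2.
Summing: mu(A) = 28/3 + 9/2 = 83/6.

83/6


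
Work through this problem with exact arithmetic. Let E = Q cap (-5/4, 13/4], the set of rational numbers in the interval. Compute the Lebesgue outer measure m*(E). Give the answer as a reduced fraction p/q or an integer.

Q cap (-5/4, 13/4] is countable; list its elements as q_1, q_2, ... . Fix eps > 0 and cover the k-th point by an interval of length eps * 2^(-k). The cover has total length eps * sum_{k>=1} 2^(-k) = eps, so by definition of outer measure m*(Q cap (-5/4, 13/4]) <= eps. Since eps was arbitrary and m* >= 0, the outer measure is 0.

0
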